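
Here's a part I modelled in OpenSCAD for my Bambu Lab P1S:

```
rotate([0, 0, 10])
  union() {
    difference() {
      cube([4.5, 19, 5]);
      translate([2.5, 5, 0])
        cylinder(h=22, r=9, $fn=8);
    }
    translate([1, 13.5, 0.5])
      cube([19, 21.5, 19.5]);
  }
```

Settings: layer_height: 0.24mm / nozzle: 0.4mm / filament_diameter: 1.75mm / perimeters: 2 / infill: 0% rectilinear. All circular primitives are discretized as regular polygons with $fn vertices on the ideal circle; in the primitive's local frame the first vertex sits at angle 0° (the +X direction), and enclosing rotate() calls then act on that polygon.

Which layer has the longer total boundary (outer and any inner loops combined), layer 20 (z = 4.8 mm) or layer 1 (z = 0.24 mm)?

Layer 20 (z = 4.8): the 4.5×19 cube contributes its full rectangle (perimeter 47.00 mm); the r=9 cylinder at (2.5, 5) contributes a regular 8-gon of circumradius 9 (perimeter = 2·8·9.000·sin(180°/8) = 55.11 mm); Taking the first minus the rest: starting from the 4.5×19 cube, the r=9 cylinder at (2.5, 5) partially overlaps it — only the 60.88 mm² overlap (of its 229.10 mm²) is removed, clipping the outline — boundary = 21.23 mm; the cube at (1, 13.5) is present — its section is the full 19×21.5 rectangle (perimeter 81.00 mm); Combining (union): the regions partially overlap (shared area 18.65 mm²), so the edge portions inside another operand are dropped and the merged outline is re-measured after clipping — boundary = 84.04 mm; (whole slice rotated 10° about Z — lengths, areas and connectivity unchanged). So its perimeter = 84.04 mm. Layer 1 (z = 0.24): the 4.5×19 cube contributes its full rectangle (perimeter 47.00 mm); the r=9 cylinder at (2.5, 5) contributes a regular 8-gon of circumradius 9 (perimeter = 2·8·9.000·sin(180°/8) = 55.11 mm); Subtracting the remaining from the first: starting from the 4.5×19 cube, the r=9 cylinder at (2.5, 5) partially overlaps it — only the 60.88 mm² overlap (of its 229.10 mm²) is removed, clipping the outline — boundary = 21.23 mm; the cube at (1, 13.5) is absent (z outside [0.5, 20]); Merging all regions: only the result so far is present, so the union is just that shape — boundary = 21.23 mm; (rotated 10° about Z; rotation is an isometry so areas/perimeters/island counts are preserved). So its perimeter = 21.23 mm. Layer 20 is larger (84.04 vs 21.23 mm).

layer 20 (z = 4.8 mm)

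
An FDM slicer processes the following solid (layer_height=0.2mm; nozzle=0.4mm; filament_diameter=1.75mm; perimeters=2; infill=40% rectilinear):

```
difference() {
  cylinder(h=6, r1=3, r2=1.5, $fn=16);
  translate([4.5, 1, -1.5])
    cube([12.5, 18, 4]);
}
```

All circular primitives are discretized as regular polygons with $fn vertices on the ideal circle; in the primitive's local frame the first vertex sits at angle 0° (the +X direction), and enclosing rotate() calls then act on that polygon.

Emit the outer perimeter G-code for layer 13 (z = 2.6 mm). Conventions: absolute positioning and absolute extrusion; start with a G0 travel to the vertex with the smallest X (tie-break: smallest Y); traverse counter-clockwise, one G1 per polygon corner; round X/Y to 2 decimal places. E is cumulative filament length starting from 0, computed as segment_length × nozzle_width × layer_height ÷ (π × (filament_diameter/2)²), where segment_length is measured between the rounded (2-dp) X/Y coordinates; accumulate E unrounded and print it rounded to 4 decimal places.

G0 X-2.35 Y0.00 Z2.60
G1 X-2.17 Y-0.90 E0.0305
G1 X-1.66 Y-1.66 E0.0610
G1 X-0.90 Y-2.17 E0.0914
G1 X0.00 Y-2.35 E0.1219
G1 X0.90 Y-2.17 E0.1525
G1 X1.66 Y-1.66 E0.1829
G1 X2.17 Y-0.90 E0.2133
G1 X2.35 Y0.00 E0.2439
G1 X2.17 Y0.90 E0.2744
G1 X1.66 Y1.66 E0.3048
G1 X0.90 Y2.17 E0.3353
G1 X0.00 Y2.35 E0.3658
G1 X-0.90 Y2.17 E0.3963
G1 X-1.66 Y1.66 E0.4268
G1 X-2.17 Y0.90 E0.4572
G1 X-2.35 Y0.00 E0.4877

At z = 2.6 mm: the cone contributes a regular 16-gon of circumradius 2.350 (interpolated between r1=3 and r2=1.5 at t=0.433); the cube at (4.5, 1) does not reach this height (z outside [-1.5, 2.5]); Subtracting the remaining from the first: none of the subtracted shapes is present at this height, so the cone is unchanged — 1 connected region. The outline is a single polygon with 16 vertices. Extrusion per mm of travel: 0.4 × 0.2 / (π × 0.875²) = 0.033260. Accumulating E over each segment gives final E = 0.4877.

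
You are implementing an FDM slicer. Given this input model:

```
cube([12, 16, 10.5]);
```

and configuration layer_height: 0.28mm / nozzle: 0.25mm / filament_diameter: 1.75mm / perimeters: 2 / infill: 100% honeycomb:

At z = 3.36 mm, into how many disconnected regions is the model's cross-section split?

At z = 3.36 mm: the cube (footprint 12×16) is included at this height. The result has 1 disconnected region.

1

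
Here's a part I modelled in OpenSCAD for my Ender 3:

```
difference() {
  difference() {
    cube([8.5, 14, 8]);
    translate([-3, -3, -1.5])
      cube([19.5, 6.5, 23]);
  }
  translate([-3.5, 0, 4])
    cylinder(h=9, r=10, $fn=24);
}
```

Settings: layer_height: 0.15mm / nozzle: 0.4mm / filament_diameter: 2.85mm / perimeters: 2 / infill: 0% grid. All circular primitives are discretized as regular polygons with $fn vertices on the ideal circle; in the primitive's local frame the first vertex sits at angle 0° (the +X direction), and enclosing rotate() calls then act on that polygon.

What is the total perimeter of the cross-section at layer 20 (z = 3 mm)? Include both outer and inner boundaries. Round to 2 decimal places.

38.00 mm

At z = 3 mm: the cube (footprint 8.5×14) is included at this height (perimeter 45.00 mm); the cube at (-3, -3) (footprint 19.5×6.5) is included at this height (perimeter 52.00 mm); After the difference (first − rest): starting from the 8.5×14 cube, the 19.5×6.5 cube at (-3, -3) partially overlaps it — only the 29.75 mm² overlap (of its 126.75 mm²) is removed, clipping the outline — boundary = 38.00 mm; the cylinder at (-3.5, 0) does not reach this height (z outside [4, 13]); Taking the first minus the rest: none of the subtracted shapes is present at this height, so that combined region is unchanged — boundary = 38.00 mm. Overall, the cross-section is a single solid region. Total boundary length (outer) = 38.00 mm.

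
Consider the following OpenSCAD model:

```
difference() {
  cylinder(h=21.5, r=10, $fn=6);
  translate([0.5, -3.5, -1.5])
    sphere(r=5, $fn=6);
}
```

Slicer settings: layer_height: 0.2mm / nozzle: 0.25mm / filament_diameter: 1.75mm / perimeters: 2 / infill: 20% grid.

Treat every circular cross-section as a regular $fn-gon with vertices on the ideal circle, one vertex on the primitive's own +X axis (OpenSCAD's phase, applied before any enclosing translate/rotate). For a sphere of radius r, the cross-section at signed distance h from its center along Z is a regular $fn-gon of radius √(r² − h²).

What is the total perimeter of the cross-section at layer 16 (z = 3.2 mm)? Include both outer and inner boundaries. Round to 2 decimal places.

At z = 3.2 mm: the r=10 cylinder gives a regular 6-gon of circumradius 10 (constant along its height) (perimeter = 2·6·10.000·sin(180°/6) = 60.00 mm); the sphere at (0.5, -3.5): section is a regular 6-gon, circumradius = √(r²−h²) = √(5²−4.7²) = 1.706 (perimeter = 2·6·1.706·sin(180°/6) = 10.24 mm); After the difference (first − rest): starting from the r=10 cylinder, the r=5 sphere at (0.5, -3.5) lies wholly inside it (removes its full 7.56 mm² and its 10.24 mm outline becomes a hole wall) — boundary (outer + 1 inner loop) = 70.24 mm. Overall, the cross-section is one region with 1 hole. Total boundary length (outer + inner) = 70.24 mm.

70.24 mm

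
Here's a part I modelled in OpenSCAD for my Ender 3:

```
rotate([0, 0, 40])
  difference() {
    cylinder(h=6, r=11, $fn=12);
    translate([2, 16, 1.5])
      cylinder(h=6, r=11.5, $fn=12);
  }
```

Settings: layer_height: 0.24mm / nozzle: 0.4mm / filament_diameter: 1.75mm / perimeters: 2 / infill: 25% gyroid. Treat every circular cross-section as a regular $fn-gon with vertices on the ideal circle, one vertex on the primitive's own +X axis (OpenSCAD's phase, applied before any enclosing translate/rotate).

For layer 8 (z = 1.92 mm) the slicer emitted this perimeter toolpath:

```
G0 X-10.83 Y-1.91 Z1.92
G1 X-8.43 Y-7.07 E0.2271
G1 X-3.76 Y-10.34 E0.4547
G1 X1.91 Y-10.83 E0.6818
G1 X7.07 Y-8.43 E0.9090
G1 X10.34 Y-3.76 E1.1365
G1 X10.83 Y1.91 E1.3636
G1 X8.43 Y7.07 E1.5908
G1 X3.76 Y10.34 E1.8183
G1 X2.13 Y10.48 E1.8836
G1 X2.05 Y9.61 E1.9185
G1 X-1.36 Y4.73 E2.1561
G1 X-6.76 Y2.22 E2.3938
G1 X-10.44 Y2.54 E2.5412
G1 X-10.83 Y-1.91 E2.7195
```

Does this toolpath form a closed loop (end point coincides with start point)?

Start point (G0): (-10.83, -1.91). End point (last G1): the path returns to the start — closed.

yes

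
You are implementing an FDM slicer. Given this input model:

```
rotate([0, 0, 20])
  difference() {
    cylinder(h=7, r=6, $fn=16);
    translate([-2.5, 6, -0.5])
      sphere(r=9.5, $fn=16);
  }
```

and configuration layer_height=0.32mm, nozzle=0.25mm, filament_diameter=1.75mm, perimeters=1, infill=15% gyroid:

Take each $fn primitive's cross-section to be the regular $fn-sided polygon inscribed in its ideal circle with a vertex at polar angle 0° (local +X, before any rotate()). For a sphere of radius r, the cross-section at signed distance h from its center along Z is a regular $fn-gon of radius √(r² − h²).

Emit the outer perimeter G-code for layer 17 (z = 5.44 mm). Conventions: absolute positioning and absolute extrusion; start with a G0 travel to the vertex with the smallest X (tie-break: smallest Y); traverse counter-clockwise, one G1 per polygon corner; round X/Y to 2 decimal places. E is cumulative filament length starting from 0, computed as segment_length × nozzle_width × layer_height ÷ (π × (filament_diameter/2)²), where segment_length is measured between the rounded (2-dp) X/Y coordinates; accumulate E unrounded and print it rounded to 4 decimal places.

G0 X-5.39 Y-2.46 Z5.44
G1 X-4.42 Y-4.05 E0.0619
G1 X-2.54 Y-5.44 E0.1397
G1 X-0.26 Y-5.99 E0.2177
G1 X2.05 Y-5.64 E0.2954
G1 X4.05 Y-4.42 E0.3733
G1 X5.44 Y-2.54 E0.4511
G1 X5.99 Y-0.26 E0.5291
G1 X5.64 Y2.05 E0.6068
G1 X4.42 Y4.05 E0.6847
G1 X2.90 Y5.17 E0.7475
G1 X3.01 Y4.46 E0.7714
G1 X2.32 Y1.65 E0.8677
G1 X0.61 Y-0.68 E0.9638
G1 X-1.87 Y-2.18 E1.0602
G1 X-4.72 Y-2.62 E1.1561
G1 X-5.39 Y-2.46 E1.1790

At z = 5.44 mm: the cylinder: section is a regular 16-gon, circumradius r=6; the sphere at (-2.5, 6): section is a regular 16-gon, circumradius = √(r²−h²) = √(9.5²−5.94²) = 7.414; After the difference (first − rest): starting from the r=6 cylinder, the r=9.5 sphere at (-2.5, 6) partially overlaps it — only the 54.62 mm² overlap (of its 168.28 mm²) is removed, clipping the outline — 1 connected region; (whole slice rotated 20° about Z — lengths, areas and connectivity unchanged). The outline is a single polygon with 16 vertices. Extrusion per mm of travel: 0.25 × 0.32 / (π × 0.875²) = 0.033260. Accumulating E over each segment gives final E = 1.1790.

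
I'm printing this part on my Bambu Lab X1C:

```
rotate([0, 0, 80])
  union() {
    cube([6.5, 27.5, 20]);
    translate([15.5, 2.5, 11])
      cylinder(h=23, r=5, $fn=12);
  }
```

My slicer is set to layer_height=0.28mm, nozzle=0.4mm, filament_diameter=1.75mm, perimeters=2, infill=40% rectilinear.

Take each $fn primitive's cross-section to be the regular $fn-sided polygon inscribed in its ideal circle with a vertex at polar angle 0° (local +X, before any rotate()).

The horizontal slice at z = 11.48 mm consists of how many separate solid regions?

2

At z = 11.48 mm: the 6.5×27.5 cube contributes its full rectangle; the r=5 cylinder at (15.5, 2.5) contributes a regular 12-gon of circumradius 5; Taking the union: the 2 present regions are separate (no shared area or edge), so areas and boundary lengths simply add and each stays a separate island — 2 connected regions; (rotated 80° about Z; rotation is an isometry so areas/perimeters/island counts are preserved). The result has 2 disconnected regions.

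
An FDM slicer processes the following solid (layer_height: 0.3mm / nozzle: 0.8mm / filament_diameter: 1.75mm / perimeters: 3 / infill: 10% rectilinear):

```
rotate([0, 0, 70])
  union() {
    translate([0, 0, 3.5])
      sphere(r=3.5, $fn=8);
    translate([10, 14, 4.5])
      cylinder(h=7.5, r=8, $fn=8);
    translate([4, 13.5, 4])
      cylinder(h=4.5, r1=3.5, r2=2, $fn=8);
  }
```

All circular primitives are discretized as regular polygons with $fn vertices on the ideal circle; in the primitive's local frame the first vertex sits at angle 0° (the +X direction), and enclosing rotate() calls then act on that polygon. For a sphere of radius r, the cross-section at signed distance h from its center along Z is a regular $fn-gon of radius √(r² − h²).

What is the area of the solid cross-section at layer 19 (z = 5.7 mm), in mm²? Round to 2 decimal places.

At z = 5.7 mm: the r=3.5 sphere slices to a regular 8-gon of circumradius 2.722 (√(r²−h²) with h=2.2 from center) (area = (8/2)·2.722²·sin(360°/8) = 20.96 mm²); the r=8 cylinder at (10, 14) gives a regular 8-gon of circumradius 8 (constant along its height) (area = (8/2)·8.000²·sin(360°/8) = 181.02 mm²); the cone at (4, 13.5) (r1=3.5→r2=2) has section circumradius 2.933 here — a regular 8-gon (area = (8/2)·2.933²·sin(360°/8) = 24.34 mm²); Merging all regions: the regions partially overlap — summed areas 226.32 mm² minus the doubly-counted overlap 19.90 mm² gives 206.41 mm² — area = 206.41 mm²; (rotated 70° about Z; rotation is an isometry so areas/perimeters/island counts are preserved). Overall, the cross-section has 2 separate islands. Net area = 206.41 mm².

206.41 mm²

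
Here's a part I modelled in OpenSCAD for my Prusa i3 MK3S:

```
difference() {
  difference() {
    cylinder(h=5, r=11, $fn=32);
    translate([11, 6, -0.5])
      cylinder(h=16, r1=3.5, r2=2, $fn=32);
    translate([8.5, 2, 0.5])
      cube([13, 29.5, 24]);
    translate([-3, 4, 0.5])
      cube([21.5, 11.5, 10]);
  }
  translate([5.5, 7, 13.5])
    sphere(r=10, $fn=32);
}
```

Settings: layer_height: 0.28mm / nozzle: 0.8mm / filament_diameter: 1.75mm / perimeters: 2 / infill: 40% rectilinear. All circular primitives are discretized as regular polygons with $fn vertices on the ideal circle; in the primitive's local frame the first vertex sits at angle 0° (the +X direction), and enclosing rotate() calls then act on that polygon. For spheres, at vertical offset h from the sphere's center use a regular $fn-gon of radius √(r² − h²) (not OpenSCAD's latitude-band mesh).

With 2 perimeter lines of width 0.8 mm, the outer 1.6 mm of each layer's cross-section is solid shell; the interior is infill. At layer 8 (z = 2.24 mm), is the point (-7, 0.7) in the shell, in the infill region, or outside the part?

At z = 2.24 mm: the r=11 cylinder gives a regular 32-gon of circumradius 11 (constant along its height); the cone at (11, 6) (r1=3.5→r2=2) has section circumradius 3.243 here — a regular 32-gon; the 13×29.5 cube at (8.5, 2) contributes its full rectangle; the 21.5×11.5 cube at (-3, 4) contributes its full rectangle; Subtracting the remaining from the first: starting from the r=11 cylinder, the cone at (11, 6) partially overlaps it — only the 6.07 mm² overlap (of its 32.83 mm²) is removed, clipping the outline; the 13×29.5 cube at (8.5, 2) partially overlaps it — only the 2.60 mm² overlap (of its 383.50 mm²) is removed, clipping the outline; the 21.5×11.5 cube at (-3, 4) partially overlaps it — only the 67.44 mm² overlap (of its 247.25 mm²) is removed, clipping the outline — 1 connected region; the sphere at (5.5, 7) is not intersected at this z (|z−center|=11.260 > r=10); Subtracting the remaining from the first: none of the subtracted shapes is present at this height, so the result so far is unchanged — 1 connected region. Overall, the cross-section is a single solid region. The nearest boundary edge runs (-11.00, 0.00)→(-10.79, 2.15); distance from the point to it = 3.91 mm. The point is inside the cross-section and 3.91 mm from the nearest boundary — more than the 1.6 mm shell width (2 × 0.8), so it's in the infill interior.

infill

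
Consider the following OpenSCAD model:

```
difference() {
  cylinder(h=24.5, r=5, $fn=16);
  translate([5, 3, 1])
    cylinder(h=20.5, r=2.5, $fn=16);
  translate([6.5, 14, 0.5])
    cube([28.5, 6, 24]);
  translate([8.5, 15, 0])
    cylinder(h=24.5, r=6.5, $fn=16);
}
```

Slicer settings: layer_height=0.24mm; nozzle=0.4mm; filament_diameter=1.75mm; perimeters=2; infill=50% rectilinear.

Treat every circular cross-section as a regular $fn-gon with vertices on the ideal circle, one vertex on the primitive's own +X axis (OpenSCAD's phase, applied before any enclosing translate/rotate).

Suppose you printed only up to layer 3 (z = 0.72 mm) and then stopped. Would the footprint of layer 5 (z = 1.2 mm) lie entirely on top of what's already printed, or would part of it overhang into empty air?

Compare the two slices. At z = 0.72: the r=5 cylinder gives a regular 16-gon of circumradius 5 (constant along its height) (area = (16/2)·5.000²·sin(360°/16) = 76.54 mm²); the cylinder at (5, 3) is not intersected at this z (z outside [1, 21.5]); the cube at (6.5, 14) is present — its section is the full 28.5×6 rectangle (area 171.00 mm²); the r=6.5 cylinder at (8.5, 15) contributes a regular 16-gon of circumradius 6.5 (area = (16/2)·6.500²·sin(360°/16) = 129.35 mm²); After the difference (first − rest): starting from the r=5 cylinder (76.54 mm²), the 28.5×6 cube at (6.5, 14) misses the remaining region (no effect); the r=6.5 cylinder at (8.5, 15) misses the remaining region (no effect) — area = 76.54 mm². At z = 1.2: the cylinder: section is a regular 16-gon, circumradius r=5 (area = (16/2)·5.000²·sin(360°/16) = 76.54 mm²); the r=2.5 cylinder at (5, 3) contributes a regular 16-gon of circumradius 2.5 (area = (16/2)·2.500²·sin(360°/16) = 19.13 mm²); the cube at (6.5, 14) (footprint 28.5×6) is included at this height (area 171.00 mm²); the r=6.5 cylinder at (8.5, 15) gives a regular 16-gon of circumradius 6.5 (constant along its height) (area = (16/2)·6.500²·sin(360°/16) = 129.35 mm²); Taking the first minus the rest: starting from the r=5 cylinder (76.54 mm²), the r=2.5 cylinder at (5, 3) partially overlaps it — only the 4.51 mm² overlap (of its 19.13 mm²) is removed, clipping the outline; the 28.5×6 cube at (6.5, 14) misses the remaining region (no effect); the r=6.5 cylinder at (8.5, 15) misses the remaining region (no effect) — area = 72.03 mm². Checking containment: the cross-section at z = 1.2 is a subset of the cross-section at z = 0.72.

entirely on top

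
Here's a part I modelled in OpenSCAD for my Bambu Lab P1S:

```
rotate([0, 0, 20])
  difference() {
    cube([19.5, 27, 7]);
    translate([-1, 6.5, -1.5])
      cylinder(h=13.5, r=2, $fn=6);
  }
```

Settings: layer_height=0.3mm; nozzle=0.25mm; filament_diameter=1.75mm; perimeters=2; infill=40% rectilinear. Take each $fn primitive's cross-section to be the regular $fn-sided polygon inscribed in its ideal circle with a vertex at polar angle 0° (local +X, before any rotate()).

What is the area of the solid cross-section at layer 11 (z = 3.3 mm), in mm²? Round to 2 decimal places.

524.77 mm²

At z = 3.3 mm: the cube (footprint 19.5×27) is included at this height (area 526.50 mm²); the r=2 cylinder at (-1, 6.5) gives a regular 6-gon of circumradius 2 (constant along its height) (area = (6/2)·2.000²·sin(360°/6) = 10.39 mm²); After the difference (first − rest): starting from the 19.5×27 cube (526.50 mm²), the r=2 cylinder at (-1, 6.5) partially overlaps it — only the 1.73 mm² overlap (of its 10.39 mm²) is removed, clipping the outline — area = 524.77 mm²; (rotated 20° about Z; rotation is an isometry so areas/perimeters/island counts are preserved). Overall, the cross-section is a single solid region. Net area = 524.77 mm².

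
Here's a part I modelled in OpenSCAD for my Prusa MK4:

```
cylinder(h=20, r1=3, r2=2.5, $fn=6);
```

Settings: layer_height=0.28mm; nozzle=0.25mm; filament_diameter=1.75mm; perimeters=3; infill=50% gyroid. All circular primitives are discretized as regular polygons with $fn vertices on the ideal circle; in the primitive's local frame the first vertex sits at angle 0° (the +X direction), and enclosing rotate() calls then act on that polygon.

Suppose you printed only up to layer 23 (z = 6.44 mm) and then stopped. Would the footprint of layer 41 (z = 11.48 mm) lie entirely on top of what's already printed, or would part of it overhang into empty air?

entirely on top

Compare the two slices. At z = 6.44: the cone contributes a regular 6-gon of circumradius 2.839 (interpolated between r1=3 and r2=2.5 at t=0.322) (area = (6/2)·2.839²·sin(360°/6) = 20.94 mm²). At z = 11.48: the cone (r1=3→r2=2.5) has section circumradius 2.713 here — a regular 6-gon (area = (6/2)·2.713²·sin(360°/6) = 19.12 mm²). Checking containment: the cross-section at z = 11.48 is a subset of the cross-section at z = 6.44.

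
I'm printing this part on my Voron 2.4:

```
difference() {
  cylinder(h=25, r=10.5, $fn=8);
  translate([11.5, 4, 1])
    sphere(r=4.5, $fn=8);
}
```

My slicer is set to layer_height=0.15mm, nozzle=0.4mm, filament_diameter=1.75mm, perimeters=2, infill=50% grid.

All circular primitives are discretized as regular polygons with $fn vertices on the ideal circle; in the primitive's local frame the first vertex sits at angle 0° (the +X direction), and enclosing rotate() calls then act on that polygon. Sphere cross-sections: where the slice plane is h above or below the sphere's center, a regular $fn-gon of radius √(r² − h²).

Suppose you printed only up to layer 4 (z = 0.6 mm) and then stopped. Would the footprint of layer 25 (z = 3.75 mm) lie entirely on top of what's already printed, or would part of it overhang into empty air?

part overhangs

Compare the two slices. At z = 0.6: the cylinder: section is a regular 8-gon, circumradius r=10.5 (area = (8/2)·10.500²·sin(360°/8) = 311.83 mm²); the r=4.5 sphere at (11.5, 4) contributes a regular 8-gon of circumradius √(4.5²−0.4²) = 4.482 (area = (8/2)·4.482²·sin(360°/8) = 56.82 mm²); After the difference (first − rest): starting from the r=10.5 cylinder (311.83 mm²), the r=4.5 sphere at (11.5, 4) partially overlaps it — only the 8.63 mm² overlap (of its 56.82 mm²) is removed, clipping the outline — area = 303.21 mm². At z = 3.75: the r=10.5 cylinder gives a regular 8-gon of circumradius 10.5 (constant along its height) (area = (8/2)·10.500²·sin(360°/8) = 311.83 mm²); the sphere at (11.5, 4): section is a regular 8-gon, circumradius = √(r²−h²) = √(4.5²−2.75²) = 3.562 (area = (8/2)·3.562²·sin(360°/8) = 35.89 mm²); After the difference (first − rest): starting from the r=10.5 cylinder (311.83 mm²), the r=4.5 sphere at (11.5, 4) partially overlaps it — only the 2.98 mm² overlap (of its 35.89 mm²) is removed, clipping the outline — area = 308.86 mm². Checking containment: at z = 3.75 the cross-section extends beyond the z = 0.6 cross-section by about 5.65 mm².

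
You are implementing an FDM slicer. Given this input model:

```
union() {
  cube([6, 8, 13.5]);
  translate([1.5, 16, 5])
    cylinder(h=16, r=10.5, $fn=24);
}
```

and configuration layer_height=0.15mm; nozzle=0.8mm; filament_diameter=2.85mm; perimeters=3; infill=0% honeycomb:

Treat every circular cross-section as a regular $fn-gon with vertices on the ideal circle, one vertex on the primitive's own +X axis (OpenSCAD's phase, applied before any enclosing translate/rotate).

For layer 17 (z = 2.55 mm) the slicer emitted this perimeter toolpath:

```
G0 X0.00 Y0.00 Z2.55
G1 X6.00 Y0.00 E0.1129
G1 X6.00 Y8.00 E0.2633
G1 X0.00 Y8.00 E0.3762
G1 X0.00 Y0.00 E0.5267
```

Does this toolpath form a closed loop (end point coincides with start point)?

Start point (G0): (0.00, 0.00). End point (last G1): the path returns to the start — closed.

yes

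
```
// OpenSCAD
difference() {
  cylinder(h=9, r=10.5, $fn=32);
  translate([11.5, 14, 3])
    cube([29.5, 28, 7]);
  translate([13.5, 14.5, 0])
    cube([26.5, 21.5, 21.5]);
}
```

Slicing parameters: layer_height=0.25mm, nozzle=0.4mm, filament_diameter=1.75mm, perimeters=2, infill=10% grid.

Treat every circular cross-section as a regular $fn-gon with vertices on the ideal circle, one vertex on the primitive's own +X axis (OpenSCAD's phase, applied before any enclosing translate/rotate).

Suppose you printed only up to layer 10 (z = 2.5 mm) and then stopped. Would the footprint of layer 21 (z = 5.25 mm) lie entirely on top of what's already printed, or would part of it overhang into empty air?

Compare the two slices. At z = 2.5: the cylinder: section is a regular 32-gon, circumradius r=10.5 (area = (32/2)·10.500²·sin(360°/32) = 344.14 mm²); the cube at (11.5, 14) is absent (z outside [3, 10]); the cube at (13.5, 14.5) is present — its section is the full 26.5×21.5 rectangle (area 569.75 mm²); Subtracting the remaining from the first: starting from the r=10.5 cylinder (344.14 mm²), the 26.5×21.5 cube at (13.5, 14.5) misses the remaining region (no effect) — area = 344.14 mm². At z = 5.25: the r=10.5 cylinder gives a regular 32-gon of circumradius 10.5 (constant along its height) (area = (32/2)·10.500²·sin(360°/32) = 344.14 mm²); the 29.5×28 cube at (11.5, 14) contributes its full rectangle (area 826.00 mm²); the cube at (13.5, 14.5) (footprint 26.5×21.5) is included at this height (area 569.75 mm²); After the difference (first − rest): starting from the r=10.5 cylinder (344.14 mm²), the 29.5×28 cube at (11.5, 14) misses the remaining region (no effect); the 26.5×21.5 cube at (13.5, 14.5) misses the remaining region (no effect) — area = 344.14 mm². Checking containment: the cross-section at z = 5.25 is a subset of the cross-section at z = 2.5.

entirely on top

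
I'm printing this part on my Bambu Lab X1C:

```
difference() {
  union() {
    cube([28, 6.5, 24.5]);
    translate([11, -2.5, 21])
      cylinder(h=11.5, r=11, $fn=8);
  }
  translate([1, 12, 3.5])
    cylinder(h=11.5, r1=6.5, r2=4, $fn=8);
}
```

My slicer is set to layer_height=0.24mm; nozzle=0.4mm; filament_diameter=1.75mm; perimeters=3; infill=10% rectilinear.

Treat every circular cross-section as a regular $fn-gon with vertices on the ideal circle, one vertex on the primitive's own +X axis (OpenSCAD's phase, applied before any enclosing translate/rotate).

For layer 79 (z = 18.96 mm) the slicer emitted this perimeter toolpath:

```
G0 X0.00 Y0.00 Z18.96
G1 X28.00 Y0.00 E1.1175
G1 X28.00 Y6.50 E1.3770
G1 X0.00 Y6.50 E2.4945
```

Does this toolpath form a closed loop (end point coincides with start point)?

no

Start point (G0): (0.00, 0.00). End point (last G1): the path does not return to the start — open.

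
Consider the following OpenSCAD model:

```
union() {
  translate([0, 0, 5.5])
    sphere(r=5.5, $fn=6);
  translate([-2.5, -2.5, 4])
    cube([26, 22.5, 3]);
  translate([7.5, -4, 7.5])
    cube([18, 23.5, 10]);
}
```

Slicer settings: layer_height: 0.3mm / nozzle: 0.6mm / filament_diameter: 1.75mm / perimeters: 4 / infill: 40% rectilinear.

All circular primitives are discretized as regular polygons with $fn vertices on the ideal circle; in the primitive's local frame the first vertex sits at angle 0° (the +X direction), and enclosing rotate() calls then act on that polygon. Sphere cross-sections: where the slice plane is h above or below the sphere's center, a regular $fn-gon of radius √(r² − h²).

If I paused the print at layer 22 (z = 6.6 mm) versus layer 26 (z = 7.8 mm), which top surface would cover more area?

Layer 22 (z = 6.6): the r=5.5 sphere contributes a regular 6-gon of circumradius √(5.5²−1.1²) = 5.389 (area = (6/2)·5.389²·sin(360°/6) = 75.45 mm²); the cube at (-2.5, -2.5) is present — its section is the full 26×22.5 rectangle (area 585.00 mm²); the cube at (7.5, -4) does not reach this height (z outside [7.5, 17.5]); Combining (union): the regions partially overlap — summed areas 660.45 mm² minus the doubly-counted overlap 48.45 mm² gives 612.00 mm² — area = 612.00 mm². So its area = 612.00 mm². Layer 26 (z = 7.8): the r=5.5 sphere contributes a regular 6-gon of circumradius √(5.5²−2.3²) = 4.996 (area = (6/2)·4.996²·sin(360°/6) = 64.85 mm²); the cube at (-2.5, -2.5) is absent (z outside [4, 7]); the 18×23.5 cube at (7.5, -4) contributes its full rectangle (area 423.00 mm²); Taking the union: the 2 present regions are separate (no shared area or edge), so areas and boundary lengths simply add and each stays a separate island — area = 487.85 mm². So its area = 487.85 mm². Layer 22 is larger (612.00 vs 487.85 mm²).

layer 22 (z = 6.6 mm)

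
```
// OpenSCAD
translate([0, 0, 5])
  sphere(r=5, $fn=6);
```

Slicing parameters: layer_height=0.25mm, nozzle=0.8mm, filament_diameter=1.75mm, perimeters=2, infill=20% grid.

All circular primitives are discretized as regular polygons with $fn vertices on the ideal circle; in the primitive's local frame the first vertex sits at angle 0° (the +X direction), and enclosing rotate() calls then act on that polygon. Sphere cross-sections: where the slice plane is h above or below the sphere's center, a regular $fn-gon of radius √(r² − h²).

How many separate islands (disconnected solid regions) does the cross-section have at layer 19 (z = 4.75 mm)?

At z = 4.75 mm: the r=5 sphere slices to a regular 6-gon of circumradius 4.994 (√(r²−h²) with h=0.25 from center). Overall, the cross-section is a single solid region. Island count = 1.

1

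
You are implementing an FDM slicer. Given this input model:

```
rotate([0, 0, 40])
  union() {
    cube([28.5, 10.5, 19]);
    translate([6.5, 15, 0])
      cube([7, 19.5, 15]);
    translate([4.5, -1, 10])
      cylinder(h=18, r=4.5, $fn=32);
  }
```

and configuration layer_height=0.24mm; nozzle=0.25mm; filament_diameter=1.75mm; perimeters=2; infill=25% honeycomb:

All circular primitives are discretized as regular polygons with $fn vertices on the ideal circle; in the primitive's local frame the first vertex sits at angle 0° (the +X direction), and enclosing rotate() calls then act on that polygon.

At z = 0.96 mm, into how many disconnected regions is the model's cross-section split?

2

At z = 0.96 mm: the cube (footprint 28.5×10.5) is included at this height; the cube at (6.5, 15) (footprint 7×19.5) is included at this height; the cylinder at (4.5, -1) does not reach this height (z outside [10, 28]); Merging all regions: the 2 present regions are separate (no shared area or edge), so areas and boundary lengths simply add and each stays a separate island — 2 connected regions; (rotated 40° about Z; rotation is an isometry so areas/perimeters/island counts are preserved). The result has 2 disconnected regions.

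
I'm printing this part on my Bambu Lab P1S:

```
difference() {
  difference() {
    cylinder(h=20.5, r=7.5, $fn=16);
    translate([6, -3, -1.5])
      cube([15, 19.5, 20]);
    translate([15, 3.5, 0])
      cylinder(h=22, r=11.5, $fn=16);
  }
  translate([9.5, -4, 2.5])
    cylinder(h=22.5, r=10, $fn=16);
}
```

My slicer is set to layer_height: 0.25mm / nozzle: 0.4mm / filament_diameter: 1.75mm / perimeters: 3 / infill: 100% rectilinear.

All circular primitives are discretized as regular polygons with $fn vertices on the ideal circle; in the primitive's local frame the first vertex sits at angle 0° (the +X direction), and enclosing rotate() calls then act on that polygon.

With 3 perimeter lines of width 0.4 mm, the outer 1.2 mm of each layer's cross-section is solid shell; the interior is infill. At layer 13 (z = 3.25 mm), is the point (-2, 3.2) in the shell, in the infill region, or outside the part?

infill

At z = 3.25 mm: the r=7.5 cylinder contributes a regular 16-gon of circumradius 7.5; the cube at (6, -3) is present — its section is the full 15×19.5 rectangle; the cylinder at (15, 3.5): section is a regular 16-gon, circumradius r=11.5; Subtracting the remaining from the first: starting from the r=7.5 cylinder, the 15×19.5 cube at (6, -3) partially overlaps it — only the 7.73 mm² overlap (of its 292.50 mm²) is removed, clipping the outline; the r=11.5 cylinder at (15, 3.5) partially overlaps it — only the 15.87 mm² overlap (of its 404.88 mm²) is removed, clipping the outline — 1 connected region; the cylinder at (9.5, -4): section is a regular 16-gon, circumradius r=10; After the difference (first − rest): starting from that combined region, the r=10 cylinder at (9.5, -4) partially overlaps it — only the 44.53 mm² overlap (of its 306.15 mm²) is removed, clipping the outline — 1 connected region. Overall, the cross-section is a single solid region. The nearest boundary edge runs (-5.30, 5.30)→(-2.87, 6.93); distance from the point to it = 3.58 mm. The point is inside the cross-section and 3.58 mm from the nearest boundary — more than the 1.2 mm shell width (3 × 0.4), so it's in the infill interior.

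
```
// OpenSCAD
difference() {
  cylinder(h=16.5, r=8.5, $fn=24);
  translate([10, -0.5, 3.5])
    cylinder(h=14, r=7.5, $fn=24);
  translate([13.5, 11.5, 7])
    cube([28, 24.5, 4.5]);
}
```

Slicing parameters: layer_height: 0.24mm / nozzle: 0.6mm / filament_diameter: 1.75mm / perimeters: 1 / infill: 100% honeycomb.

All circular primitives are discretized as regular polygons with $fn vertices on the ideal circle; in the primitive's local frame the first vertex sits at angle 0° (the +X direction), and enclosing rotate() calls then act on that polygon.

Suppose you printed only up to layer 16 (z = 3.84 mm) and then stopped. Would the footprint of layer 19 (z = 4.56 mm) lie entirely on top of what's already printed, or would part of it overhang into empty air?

entirely on top

Compare the two slices. At z = 3.84: the r=8.5 cylinder gives a regular 24-gon of circumradius 8.5 (constant along its height) (area = (24/2)·8.500²·sin(360°/24) = 224.40 mm²); the cylinder at (10, -0.5): section is a regular 24-gon, circumradius r=7.5 (area = (24/2)·7.500²·sin(360°/24) = 174.70 mm²); the cube at (13.5, 11.5) is absent (z outside [7, 11.5]); Taking the first minus the rest: starting from the r=8.5 cylinder (224.40 mm²), the r=7.5 cylinder at (10, -0.5) partially overlaps it — only the 50.56 mm² overlap (of its 174.70 mm²) is removed, clipping the outline — area = 173.83 mm². At z = 4.56: the cylinder: section is a regular 24-gon, circumradius r=8.5 (area = (24/2)·8.500²·sin(360°/24) = 224.40 mm²); the cylinder at (10, -0.5): section is a regular 24-gon, circumradius r=7.5 (area = (24/2)·7.500²·sin(360°/24) = 174.70 mm²); the cube at (13.5, 11.5) is not intersected at this z (z outside [7, 11.5]); Subtracting the remaining from the first: starting from the r=8.5 cylinder (224.40 mm²), the r=7.5 cylinder at (10, -0.5) partially overlaps it — only the 50.56 mm² overlap (of its 174.70 mm²) is removed, clipping the outline — area = 173.83 mm². Checking containment: the cross-section at z = 4.56 is a subset of the cross-section at z = 3.84.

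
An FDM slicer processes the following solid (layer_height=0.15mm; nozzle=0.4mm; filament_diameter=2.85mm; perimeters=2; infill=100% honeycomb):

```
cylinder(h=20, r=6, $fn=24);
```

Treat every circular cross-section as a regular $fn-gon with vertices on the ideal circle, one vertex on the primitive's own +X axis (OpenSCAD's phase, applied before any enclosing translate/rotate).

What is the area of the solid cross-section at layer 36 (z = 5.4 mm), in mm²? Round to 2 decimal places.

111.81 mm²

At z = 5.4 mm: the r=6 cylinder gives a regular 24-gon of circumradius 6 (constant along its height) (area = (24/2)·6.000²·sin(360°/24) = 111.81 mm²). Overall, the cross-section is a single solid region. Net area = 111.81 mm².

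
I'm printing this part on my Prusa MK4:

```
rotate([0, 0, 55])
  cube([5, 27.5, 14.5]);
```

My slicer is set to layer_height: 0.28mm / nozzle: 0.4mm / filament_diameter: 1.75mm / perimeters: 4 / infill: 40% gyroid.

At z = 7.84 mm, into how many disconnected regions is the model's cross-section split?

At z = 7.84 mm: the cube is present — its section is the full 5×27.5 rectangle; (rotated 55° about Z; rotation is an isometry so areas/perimeters/island counts are preserved). The result has 1 disconnected region.

1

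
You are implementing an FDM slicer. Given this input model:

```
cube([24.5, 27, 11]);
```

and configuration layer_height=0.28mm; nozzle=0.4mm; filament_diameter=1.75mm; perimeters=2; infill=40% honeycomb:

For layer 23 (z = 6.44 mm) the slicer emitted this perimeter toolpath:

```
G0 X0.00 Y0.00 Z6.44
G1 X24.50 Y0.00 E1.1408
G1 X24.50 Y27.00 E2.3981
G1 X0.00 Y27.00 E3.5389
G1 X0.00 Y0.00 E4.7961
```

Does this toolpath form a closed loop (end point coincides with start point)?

yes

Start point (G0): (0.00, 0.00). End point (last G1): the path returns to the start — closed.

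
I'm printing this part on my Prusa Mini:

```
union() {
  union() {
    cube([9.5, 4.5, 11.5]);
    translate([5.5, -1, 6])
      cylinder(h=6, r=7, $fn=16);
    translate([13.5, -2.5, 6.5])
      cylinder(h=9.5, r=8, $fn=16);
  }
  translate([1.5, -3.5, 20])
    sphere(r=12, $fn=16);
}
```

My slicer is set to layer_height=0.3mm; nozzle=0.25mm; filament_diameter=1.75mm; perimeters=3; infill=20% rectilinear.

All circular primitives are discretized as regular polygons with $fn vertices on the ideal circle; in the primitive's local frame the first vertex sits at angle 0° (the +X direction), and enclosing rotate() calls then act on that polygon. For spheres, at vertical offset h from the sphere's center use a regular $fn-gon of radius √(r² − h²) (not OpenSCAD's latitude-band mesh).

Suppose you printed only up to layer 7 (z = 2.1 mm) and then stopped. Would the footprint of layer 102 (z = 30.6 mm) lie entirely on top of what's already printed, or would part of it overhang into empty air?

Compare the two slices. At z = 2.1: the cube (footprint 9.5×4.5) is included at this height (area 42.75 mm²); the cylinder at (5.5, -1) is not intersected at this z (z outside [6, 12]); the cylinder at (13.5, -2.5) is not intersected at this z (z outside [6.5, 16]); Combining (union): only the 9.5×4.5 cube is present, so the union is just that shape — area = 42.75 mm²; the sphere at (1.5, -3.5) is absent (|z−center|=17.900 > r=12); Taking the union: only the result so far is present, so the union is just that shape — area = 42.75 mm². At z = 30.6: the cube does not reach this height (z outside [0, 11.5]); the cylinder at (5.5, -1) is absent (z outside [6, 12]); the cylinder at (13.5, -2.5) is not intersected at this z (z outside [6.5, 16]); Merging all regions: nothing is present at this height; the r=12 sphere at (1.5, -3.5) contributes a regular 16-gon of circumradius √(12²−10.6²) = 5.625 (area = (16/2)·5.625²·sin(360°/16) = 96.86 mm²); Merging all regions: only the r=12 sphere at (1.5, -3.5) is present, so the union is just that shape — area = 96.86 mm². Checking containment: at z = 30.6 the cross-section extends beyond the z = 2.1 cross-section by about 87.73 mm².

part overhangs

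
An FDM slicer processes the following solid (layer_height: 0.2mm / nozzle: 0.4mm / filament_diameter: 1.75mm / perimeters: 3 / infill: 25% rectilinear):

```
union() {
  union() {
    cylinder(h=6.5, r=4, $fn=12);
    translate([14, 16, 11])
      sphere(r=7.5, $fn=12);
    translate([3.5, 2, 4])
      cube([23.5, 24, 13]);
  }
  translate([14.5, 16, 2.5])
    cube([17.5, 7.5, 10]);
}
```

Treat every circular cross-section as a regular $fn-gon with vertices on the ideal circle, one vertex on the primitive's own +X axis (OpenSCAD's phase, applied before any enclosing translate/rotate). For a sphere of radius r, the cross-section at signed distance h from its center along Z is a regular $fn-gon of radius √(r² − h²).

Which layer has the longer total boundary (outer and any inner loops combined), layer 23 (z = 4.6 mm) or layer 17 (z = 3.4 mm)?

Layer 23 (z = 4.6): the r=4 cylinder gives a regular 12-gon of circumradius 4 (constant along its height) (perimeter = 2·12·4.000·sin(180°/12) = 24.85 mm); the r=7.5 sphere at (14, 16) slices to a regular 12-gon of circumradius 3.910 (√(r²−h²) with h=6.4 from center) (perimeter = 2·12·3.910·sin(180°/12) = 24.29 mm); the 23.5×24 cube at (3.5, 2) contributes its full rectangle (perimeter 95.00 mm); Combining (union): the regions partially overlap (shared area 45.87 mm²), so the edge portions inside another operand are dropped and the merged outline is re-measured after clipping — boundary = 119.85 mm; the cube at (14.5, 16) is present — its section is the full 17.5×7.5 rectangle (perimeter 50.00 mm); Taking the union: the regions partially overlap (shared area 93.75 mm²), so the edge portions inside another operand are dropped and the merged outline is re-measured after clipping — boundary = 129.85 mm. So its perimeter = 129.85 mm. Layer 17 (z = 3.4): the cylinder: section is a regular 12-gon, circumradius r=4 (perimeter = 2·12·4.000·sin(180°/12) = 24.85 mm); the sphere at (14, 16) is not intersected at this z (|z−center|=7.600 > r=7.5); the cube at (3.5, 2) is absent (z outside [4, 17]); Merging all regions: only the r=4 cylinder is present, so the union is just that shape — boundary = 24.85 mm; the cube at (14.5, 16) (footprint 17.5×7.5) is included at this height (perimeter 50.00 mm); Merging all regions: the 2 present regions are separate (no shared area or edge), so areas and boundary lengths simply add and each stays a separate island — boundary = 74.85 mm. So its perimeter = 74.85 mm. Layer 23 is larger (129.85 vs 74.85 mm).

layer 23 (z = 4.6 mm)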